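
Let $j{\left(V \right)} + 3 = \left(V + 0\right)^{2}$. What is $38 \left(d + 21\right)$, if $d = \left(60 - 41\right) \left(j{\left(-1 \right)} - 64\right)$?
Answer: $-46854$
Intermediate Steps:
$j{\left(V \right)} = -3 + V^{2}$ ($j{\left(V \right)} = -3 + \left(V + 0\right)^{2} = -3 + V^{2}$)
$d = -1254$ ($d = \left(60 - 41\right) \left(\left(-3 + \left(-1\right)^{2}\right) - 64\right) = 19 \left(\left(-3 + 1\right) - 64\right) = 19 \left(-2 - 64\right) = 19 \left(-66\right) = -1254$)
$38 \left(d + 21\right) = 38 \left(-1254 + 21\right) = 38 \left(-1233\right) = -46854$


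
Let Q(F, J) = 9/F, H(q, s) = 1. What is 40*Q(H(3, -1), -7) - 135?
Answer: 225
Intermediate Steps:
40*Q(H(3, -1), -7) - 135 = 40*(9/1) - 135 = 40*(9*1) - 135 = 40*9 - 135 = 360 - 135 = 225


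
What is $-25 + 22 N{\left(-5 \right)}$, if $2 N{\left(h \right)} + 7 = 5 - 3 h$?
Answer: $118$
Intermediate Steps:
$N{\left(h \right)} = -1 - \frac{3 h}{2}$ ($N{\left(h \right)} = - \frac{7}{2} + \frac{5 - 3 h}{2} = - \frac{7}{2} - \left(- \frac{5}{2} + \frac{3 h}{2}\right) = -1 - \frac{3 h}{2}$)
$-25 + 22 N{\left(-5 \right)} = -25 + 22 \left(-1 - - \frac{15}{2}\right) = -25 + 22 \left(-1 + \frac{15}{2}\right) = -25 + 22 \cdot \frac{13}{2} = -25 + 143 = 118$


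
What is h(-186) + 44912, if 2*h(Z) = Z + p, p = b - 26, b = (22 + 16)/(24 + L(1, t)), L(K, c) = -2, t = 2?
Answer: 985751/22 ≈ 44807.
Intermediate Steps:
b = 19/11 (b = (22 + 16)/(24 - 2) = 38/22 = 38*(1/22) = 19/11 ≈ 1.7273)
p = -267/11 (p = 19/11 - 26 = -267/11 ≈ -24.273)
h(Z) = -267/22 + Z/2 (h(Z) = (Z - 267/11)/2 = (-267/11 + Z)/2 = -267/22 + Z/2)
h(-186) + 44912 = (-267/22 + (1/2)*(-186)) + 44912 = (-267/22 - 93) + 44912 = -2313/22 + 44912 = 985751/22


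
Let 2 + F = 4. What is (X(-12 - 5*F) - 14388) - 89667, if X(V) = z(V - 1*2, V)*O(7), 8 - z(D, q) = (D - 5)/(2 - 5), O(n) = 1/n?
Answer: -2185160/21 ≈ -1.0406e+5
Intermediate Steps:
F = 2 (F = -2 + 4 = 2)
z(D, q) = 19/3 + D/3 (z(D, q) = 8 - (D - 5)/(2 - 5) = 8 - (-5 + D)/(-3) = 8 - (-5 + D)*(-1)/3 = 8 - (5/3 - D/3) = 8 + (-5/3 + D/3) = 19/3 + D/3)
X(V) = 17/21 + V/21 (X(V) = (19/3 + (V - 1*2)/3)/7 = (19/3 + (V - 2)/3)*(1/7) = (19/3 + (-2 + V)/3)*(1/7) = (19/3 + (-2/3 + V/3))*(1/7) = (17/3 + V/3)*(1/7) = 17/21 + V/21)
(X(-12 - 5*F) - 14388) - 89667 = ((17/21 + (-12 - 5*2)/21) - 14388) - 89667 = ((17/21 + (-12 - 10)/21) - 14388) - 89667 = ((17/21 + (1/21)*(-22)) - 14388) - 89667 = ((17/21 - 22/21) - 14388) - 89667 = (-5/21 - 14388) - 89667 = -302153/21 - 89667 = -2185160/21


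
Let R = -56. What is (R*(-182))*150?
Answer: 1528800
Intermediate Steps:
(R*(-182))*150 = -56*(-182)*150 = 10192*150 = 1528800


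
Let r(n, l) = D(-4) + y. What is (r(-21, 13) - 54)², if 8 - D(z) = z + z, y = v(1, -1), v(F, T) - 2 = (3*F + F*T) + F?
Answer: 1089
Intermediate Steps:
v(F, T) = 2 + 4*F + F*T (v(F, T) = 2 + ((3*F + F*T) + F) = 2 + (4*F + F*T) = 2 + 4*F + F*T)
y = 5 (y = 2 + 4*1 + 1*(-1) = 2 + 4 - 1 = 5)
D(z) = 8 - 2*z (D(z) = 8 - (z + z) = 8 - 2*z)
r(n, l) = 21 (r(n, l) = (8 - 2*(-4)) + 5 = (8 + 8) + 5 = 16 + 5 = 21)
(r(-21, 13) - 54)² = (21 - 54)² = (-33)² = 1089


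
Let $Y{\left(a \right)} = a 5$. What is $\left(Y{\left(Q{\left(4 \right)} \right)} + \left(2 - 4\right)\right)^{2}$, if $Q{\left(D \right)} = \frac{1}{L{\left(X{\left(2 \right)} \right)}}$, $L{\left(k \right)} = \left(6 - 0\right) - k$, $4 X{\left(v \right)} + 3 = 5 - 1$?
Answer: $\frac{676}{529} \approx 1.2779$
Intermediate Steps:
$X{\left(v \right)} = \frac{1}{4}$ ($X{\left(v \right)} = - \frac{3}{4} + \frac{5 - 1}{4} = - \frac{3}{4} + \frac{1}{4} \cdot 4 = - \frac{3}{4} + 1 = \frac{1}{4}$)
$L{\left(k \right)} = 6 - k$ ($L{\left(k \right)} = \left(6 + 0\right) - k = 6 - k$)
$Q{\left(D \right)} = \frac{4}{23}$ ($Q{\left(D \right)} = \frac{1}{6 - \frac{1}{4}} = \frac{1}{\frac{23}{4}} = \frac{4}{23}$)
$Y{\left(a \right)} = 5 a$
$\left(Y{\left(Q{\left(4 \right)} \right)} + \left(2 - 4\right)\right)^{2} = \left(5 \cdot \frac{4}{23} + \left(2 - 4\right)\right)^{2} = \left(\frac{20}{23} - 2\right)^{2} = \left(- \frac{26}{23}\right)^{2} = \frac{676}{529}$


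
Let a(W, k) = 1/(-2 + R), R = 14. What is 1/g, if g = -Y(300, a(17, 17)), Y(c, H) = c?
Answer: -1/300 ≈ -0.0033333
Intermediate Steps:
a(W, k) = 1/12 (a(W, k) = 1/(-2 + 14) = 1/12)
g = -300 (g = -1*300 = -300)
1/g = 1/(-300) = -1/300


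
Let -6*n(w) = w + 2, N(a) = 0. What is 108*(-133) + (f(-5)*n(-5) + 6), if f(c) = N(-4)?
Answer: -14358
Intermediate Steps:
f(c) = 0
n(w) = -⅓ - w/6 (n(w) = -(w + 2)/6 = -(2 + w)/6 = -⅓ - w/6)
108*(-133) + (f(-5)*n(-5) + 6) = 108*(-133) + (0*(-⅓ - ⅙*(-5)) + 6) = -14364 + (0*(-⅓ + ⅚) + 6) = -14364 + (0*(½) + 6) = -14364 + (0 + 6) = -14364 + 6 = -14358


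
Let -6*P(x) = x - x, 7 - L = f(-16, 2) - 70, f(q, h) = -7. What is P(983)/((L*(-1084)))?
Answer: 0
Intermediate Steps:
L = 84 (L = 7 - (-7 - 70) = 7 - 1*(-77) = 7 + 77 = 84)
P(x) = 0 (P(x) = -(x - x)/6 = -⅙*0 = 0)
P(983)/((L*(-1084))) = 0/((84*(-1084))) = 0/(-91056) = 0*(-1/91056) = 0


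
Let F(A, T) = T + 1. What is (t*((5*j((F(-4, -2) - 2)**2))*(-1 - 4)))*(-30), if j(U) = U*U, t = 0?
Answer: 0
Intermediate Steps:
F(A, T) = 1 + T
j(U) = U**2
(t*((5*j((F(-4, -2) - 2)**2))*(-1 - 4)))*(-30) = (0*((5*(((1 - 2) - 2)**2)**2)*(-1 - 4)))*(-30) = (0*((5*((-1 - 2)**2)**2)*(-5)))*(-30) = (0*((5*((-3)**2)**2)*(-5)))*(-30) = (0*((5*9**2)*(-5)))*(-30) = (0*((5*81)*(-5)))*(-30) = (0*(405*(-5)))*(-30) = (0*(-2025))*(-30) = 0*(-30) = 0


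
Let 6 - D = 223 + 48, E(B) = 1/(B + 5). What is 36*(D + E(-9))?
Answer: -9549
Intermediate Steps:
E(B) = 1/(5 + B)
D = -265 (D = 6 - (223 + 48) = 6 - 1*271 = 6 - 271 = -265)
36*(D + E(-9)) = 36*(-265 + 1/(5 - 9)) = 36*(-265 + 1/(-4)) = 36*(-265 - ¼) = 36*(-1061/4) = -9549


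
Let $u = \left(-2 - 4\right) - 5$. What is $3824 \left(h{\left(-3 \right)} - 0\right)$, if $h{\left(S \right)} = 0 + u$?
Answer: $-42064$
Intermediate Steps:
$u = -11$ ($u = -6 - 5 = -11$)
$h{\left(S \right)} = -11$ ($h{\left(S \right)} = 0 - 11 = -11$)
$3824 \left(h{\left(-3 \right)} - 0\right) = 3824 \left(-11 - 0\right) = 3824 \left(-11 + 0\right) = 3824 \left(-11\right) = -42064$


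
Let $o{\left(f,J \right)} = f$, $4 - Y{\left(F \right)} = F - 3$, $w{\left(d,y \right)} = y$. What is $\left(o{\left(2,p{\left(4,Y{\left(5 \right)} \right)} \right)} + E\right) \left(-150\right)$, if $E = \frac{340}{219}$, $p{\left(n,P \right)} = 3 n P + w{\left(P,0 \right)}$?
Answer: $- \frac{38900}{73} \approx -532.88$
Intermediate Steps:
$Y{\left(F \right)} = 7 - F$ ($Y{\left(F \right)} = 4 - \left(F - 3\right) = 4 - \left(-3 + F\right) = 7 - F$)
$p{\left(n,P \right)} = 3 P n$ ($p{\left(n,P \right)} = 3 n P + 0 = 3 P n + 0 = 3 P n$)
$E = \frac{340}{219}$ ($E = 340 \cdot \frac{1}{219} = \frac{340}{219} \approx 1.5525$)
$\left(o{\left(2,p{\left(4,Y{\left(5 \right)} \right)} \right)} + E\right) \left(-150\right) = \left(2 + \frac{340}{219}\right) \left(-150\right) = \frac{778}{219} \left(-150\right) = - \frac{38900}{73}$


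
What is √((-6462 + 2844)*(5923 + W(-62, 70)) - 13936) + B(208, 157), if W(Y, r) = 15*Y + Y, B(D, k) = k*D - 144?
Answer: 32512 + I*√17854294 ≈ 32512.0 + 4225.4*I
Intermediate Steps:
B(D, k) = -144 + D*k (B(D, k) = D*k - 144 = -144 + D*k)
W(Y, r) = 16*Y
√((-6462 + 2844)*(5923 + W(-62, 70)) - 13936) + B(208, 157) = √((-6462 + 2844)*(5923 + 16*(-62)) - 13936) + (-144 + 208*157) = √(-3618*(5923 - 992) - 13936) + (-144 + 32656) = √(-3618*4931 - 13936) + 32512 = √(-17840358 - 13936) + 32512 = √(-17854294) + 32512 = I*√17854294 + 32512 = 32512 + I*√17854294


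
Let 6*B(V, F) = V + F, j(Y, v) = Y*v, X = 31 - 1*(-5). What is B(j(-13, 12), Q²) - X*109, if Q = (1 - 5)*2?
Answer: -11818/3 ≈ -3939.3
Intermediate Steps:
X = 36 (X = 31 + 5 = 36)
Q = -8 (Q = -4*2 = -8)
B(V, F) = F/6 + V/6 (B(V, F) = (V + F)/6 = (F + V)/6 = F/6 + V/6)
B(j(-13, 12), Q²) - X*109 = ((⅙)*(-8)² + (-13*12)/6) - 36*109 = ((⅙)*64 + (⅙)*(-156)) - 1*3924 = (32/3 - 26) - 3924 = -46/3 - 3924 = -11818/3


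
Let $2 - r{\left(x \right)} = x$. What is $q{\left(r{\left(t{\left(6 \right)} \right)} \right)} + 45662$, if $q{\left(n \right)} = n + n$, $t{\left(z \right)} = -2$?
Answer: $45670$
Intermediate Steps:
$r{\left(x \right)} = 2 - x$
$q{\left(n \right)} = 2 n$
$q{\left(r{\left(t{\left(6 \right)} \right)} \right)} + 45662 = 2 \left(2 - -2\right) + 45662 = 2 \left(2 + 2\right) + 45662 = 2 \cdot 4 + 45662 = 8 + 45662 = 45670$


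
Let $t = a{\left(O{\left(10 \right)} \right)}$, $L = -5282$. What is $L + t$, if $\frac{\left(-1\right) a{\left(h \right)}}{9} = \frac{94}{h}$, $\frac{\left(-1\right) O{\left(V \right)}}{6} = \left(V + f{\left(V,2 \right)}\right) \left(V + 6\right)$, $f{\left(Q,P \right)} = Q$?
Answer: $- \frac{1690099}{320} \approx -5281.6$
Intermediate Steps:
$O{\left(V \right)} = - 12 V \left(6 + V\right)$ ($O{\left(V \right)} = - 6 \left(V + V\right) \left(V + 6\right) = - 6 \cdot 2 V \left(6 + V\right) = - 12 V \left(6 + V\right)$)
$a{\left(h \right)} = - \frac{846}{h}$ ($a{\left(h \right)} = - 9 \frac{94}{h} = - \frac{846}{h}$)
$t = \frac{141}{320}$ ($t = - \frac{846}{12 \cdot 10 \left(-6 - 10\right)} = - \frac{846}{12 \cdot 10 \left(-16\right)} = - \frac{846}{-1920} = \left(-846\right) \left(- \frac{1}{1920}\right) = \frac{141}{320} \approx 0.44063$)
$L + t = -5282 + \frac{141}{320} = - \frac{1690099}{320}$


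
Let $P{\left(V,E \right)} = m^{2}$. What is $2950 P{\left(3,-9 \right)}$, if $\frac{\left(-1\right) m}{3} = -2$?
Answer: $106200$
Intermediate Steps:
$m = 6$ ($m = \left(-3\right) \left(-2\right) = 6$)
$P{\left(V,E \right)} = 36$ ($P{\left(V,E \right)} = 6^{2} = 36$)
$2950 P{\left(3,-9 \right)} = 2950 \cdot 36 = 106200$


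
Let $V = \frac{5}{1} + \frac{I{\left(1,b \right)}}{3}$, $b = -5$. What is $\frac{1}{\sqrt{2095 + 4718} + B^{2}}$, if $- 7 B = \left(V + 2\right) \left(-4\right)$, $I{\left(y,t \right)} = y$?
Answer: $- \frac{3415104}{1265029517} + \frac{583443 \sqrt{757}}{1265029517} \approx 0.0099899$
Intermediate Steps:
$V = \frac{16}{3}$ ($V = \frac{5}{1} + 1 \cdot \frac{1}{3} = 5 \cdot 1 + 1 \cdot \frac{1}{3} = 5 + \frac{1}{3} = \frac{16}{3} \approx 5.3333$)
$B = \frac{88}{21}$ ($B = - \frac{\left(\frac{16}{3} + 2\right) \left(-4\right)}{7} = - \frac{\frac{22}{3} \left(-4\right)}{7} = \left(- \frac{1}{7}\right) \left(- \frac{88}{3}\right) = \frac{88}{21} \approx 4.1905$)
$\frac{1}{\sqrt{2095 + 4718} + B^{2}} = \frac{1}{\sqrt{2095 + 4718} + \left(\frac{88}{21}\right)^{2}} = \frac{1}{\sqrt{6813} + \frac{7744}{441}} = \frac{1}{3 \sqrt{757} + \frac{7744}{441}} = \frac{1}{\frac{7744}{441} + 3 \sqrt{757}}$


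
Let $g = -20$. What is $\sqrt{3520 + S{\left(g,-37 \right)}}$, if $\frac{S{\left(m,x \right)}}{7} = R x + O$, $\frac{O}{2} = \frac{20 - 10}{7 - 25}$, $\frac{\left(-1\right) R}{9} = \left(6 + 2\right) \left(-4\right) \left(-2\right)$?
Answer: $\frac{\sqrt{1374266}}{3} \approx 390.76$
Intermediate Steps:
$R = -576$ ($R = - 9 \left(6 + 2\right) \left(-4\right) \left(-2\right) = - 9 \cdot 8 \left(-4\right) \left(-2\right) = - 9 \left(\left(-32\right) \left(-2\right)\right) = \left(-9\right) 64 = -576$)
$O = - \frac{10}{9}$ ($O = 2 \frac{20 - 10}{7 - 25} = 2 \frac{10}{-18} = 2 \cdot 10 \left(- \frac{1}{18}\right) = 2 \left(- \frac{5}{9}\right) = - \frac{10}{9} \approx -1.1111$)
$S{\left(m,x \right)} = - \frac{70}{9} - 4032 x$ ($S{\left(m,x \right)} = 7 \left(- 576 x - \frac{10}{9}\right) = 7 \left(- \frac{10}{9} - 576 x\right) = - \frac{70}{9} - 4032 x$)
$\sqrt{3520 + S{\left(g,-37 \right)}} = \sqrt{3520 - - \frac{1342586}{9}} = \sqrt{3520 + \left(- \frac{70}{9} + 149184\right)} = \sqrt{3520 + \frac{1342586}{9}} = \sqrt{\frac{1374266}{9}} = \frac{\sqrt{1374266}}{3}$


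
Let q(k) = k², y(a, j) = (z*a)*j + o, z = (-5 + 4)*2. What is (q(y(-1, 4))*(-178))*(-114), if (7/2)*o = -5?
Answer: 42937872/49 ≈ 8.7628e+5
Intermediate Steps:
o = -10/7 (o = (2/7)*(-5) = -10/7 ≈ -1.4286)
z = -2 (z = -1*2 = -2)
y(a, j) = -10/7 - 2*a*j (y(a, j) = (-2*a)*j - 10/7 = -2*a*j - 10/7 = -10/7 - 2*a*j)
(q(y(-1, 4))*(-178))*(-114) = ((-10/7 - 2*(-1)*4)²*(-178))*(-114) = ((-10/7 + 8)²*(-178))*(-114) = ((46/7)²*(-178))*(-114) = ((2116/49)*(-178))*(-114) = -376648/49*(-114) = 42937872/49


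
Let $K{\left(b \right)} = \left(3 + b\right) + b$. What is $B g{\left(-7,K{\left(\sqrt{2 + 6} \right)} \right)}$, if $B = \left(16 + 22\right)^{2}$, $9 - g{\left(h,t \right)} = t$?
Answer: $8664 - 5776 \sqrt{2} \approx 495.5$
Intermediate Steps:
$K{\left(b \right)} = 3 + 2 b$
$g{\left(h,t \right)} = 9 - t$
$B = 1444$ ($B = 38^{2} = 1444$)
$B g{\left(-7,K{\left(\sqrt{2 + 6} \right)} \right)} = 1444 \left(9 - \left(3 + 2 \sqrt{2 + 6}\right)\right) = 1444 \left(9 - \left(3 + 2 \sqrt{8}\right)\right) = 1444 \left(9 - \left(3 + 2 \cdot 2 \sqrt{2}\right)\right) = 1444 \left(9 - \left(3 + 4 \sqrt{2}\right)\right) = 1444 \left(6 - 4 \sqrt{2}\right) = 8664 - 5776 \sqrt{2}$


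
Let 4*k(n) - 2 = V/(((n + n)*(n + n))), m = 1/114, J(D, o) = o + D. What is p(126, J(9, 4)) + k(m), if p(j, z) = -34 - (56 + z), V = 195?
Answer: 633145/4 ≈ 1.5829e+5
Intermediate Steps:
J(D, o) = D + o
p(j, z) = -90 - z (p(j, z) = -34 + (-56 - z) = -90 - z)
m = 1/114 ≈ 0.0087719
k(n) = ½ + 195/(16*n²) (k(n) = ½ + (195/(((n + n)*(n + n))))/4 = ½ + (195/(((2*n)*(2*n))))/4 = ½ + (195/((4*n²)))/4 = ½ + (195*(1/(4*n²)))/4 = ½ + (195/(4*n²))/4 = ½ + 195/(16*n²))
p(126, J(9, 4)) + k(m) = (-90 - (9 + 4)) + (½ + 195/(16*114⁻²)) = (-90 - 1*13) + (½ + (195/16)*12996) = (-90 - 13) + (½ + 633555/4) = -103 + 633557/4 = 633145/4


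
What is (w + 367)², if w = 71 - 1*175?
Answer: 69169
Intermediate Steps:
w = -104 (w = 71 - 175 = -104)
(w + 367)² = (-104 + 367)² = 263² = 69169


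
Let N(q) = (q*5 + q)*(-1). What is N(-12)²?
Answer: 5184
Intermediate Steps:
N(q) = -6*q (N(q) = (5*q + q)*(-1) = (6*q)*(-1) = -6*q)
N(-12)² = (-6*(-12))² = 72² = 5184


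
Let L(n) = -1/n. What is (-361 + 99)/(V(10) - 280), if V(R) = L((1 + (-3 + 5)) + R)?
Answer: 3406/3641 ≈ 0.93546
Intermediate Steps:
V(R) = -1/(3 + R) (V(R) = -1/((1 + (-3 + 5)) + R) = -1/((1 + 2) + R) = -1/(3 + R))
(-361 + 99)/(V(10) - 280) = (-361 + 99)/(-1/(3 + 10) - 280) = -262/(-1/13 - 280) = -262/(-3641/13) = -262*(-13/3641) = 3406/3641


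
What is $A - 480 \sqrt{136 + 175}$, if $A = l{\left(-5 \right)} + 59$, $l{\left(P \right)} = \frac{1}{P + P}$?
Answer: $\frac{589}{10} - 480 \sqrt{311} \approx -8406.0$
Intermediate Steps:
$l{\left(P \right)} = \frac{1}{2 P}$
$A = \frac{589}{10}$ ($A = \frac{1}{2 \left(-5\right)} + 59 = \frac{1}{2} \left(- \frac{1}{5}\right) + 59 = - \frac{1}{10} + 59 = \frac{589}{10} \approx 58.9$)
$A - 480 \sqrt{136 + 175} = \frac{589}{10} - 480 \sqrt{136 + 175} = \frac{589}{10} - 480 \sqrt{311}$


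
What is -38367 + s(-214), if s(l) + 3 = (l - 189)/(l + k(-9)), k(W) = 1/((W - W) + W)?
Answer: -73935363/1927 ≈ -38368.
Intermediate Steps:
k(W) = 1/W (k(W) = 1/(0 + W) = 1/W)
s(l) = -3 + (-189 + l)/(-⅑ + l) (s(l) = -3 + (l - 189)/(l + 1/(-9)) = -3 + (-189 + l)/(l - ⅑) = -3 + (-189 + l)/(-⅑ + l))
-38367 + s(-214) = -38367 + 6*(-283 - 3*(-214))/(-1 + 9*(-214)) = -38367 + 6*(-283 + 642)/(-1 - 1926) = -38367 + 6*359/(-1927) = -38367 + 6*(-1/1927)*359 = -38367 - 2154/1927 = -73935363/1927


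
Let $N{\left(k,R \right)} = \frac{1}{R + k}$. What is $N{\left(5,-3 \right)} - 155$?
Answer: $- \frac{309}{2} \approx -154.5$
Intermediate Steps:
$N{\left(5,-3 \right)} - 155 = \frac{1}{-3 + 5} - 155 = \frac{1}{2} - 155 = - \frac{309}{2}$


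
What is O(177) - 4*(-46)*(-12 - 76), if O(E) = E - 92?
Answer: -16107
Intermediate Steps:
O(E) = -92 + E
O(177) - 4*(-46)*(-12 - 76) = (-92 + 177) - 4*(-46)*(-12 - 76) = 85 - (-184)*(-88) = 85 - 1*16192 = 85 - 16192 = -16107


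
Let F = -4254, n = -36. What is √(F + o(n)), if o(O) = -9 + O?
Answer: I*√4299 ≈ 65.567*I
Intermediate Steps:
√(F + o(n)) = √(-4254 + (-9 - 36)) = √(-4254 - 45) = √(-4299) = I*√4299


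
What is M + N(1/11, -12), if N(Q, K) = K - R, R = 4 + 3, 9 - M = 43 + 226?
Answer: -279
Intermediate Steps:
M = -260 (M = 9 - (43 + 226) = 9 - 1*269 = 9 - 269 = -260)
R = 7
N(Q, K) = -7 + K (N(Q, K) = K - 1*7 = K - 7 = -7 + K)
M + N(1/11, -12) = -260 + (-7 - 12) = -260 - 19 = -279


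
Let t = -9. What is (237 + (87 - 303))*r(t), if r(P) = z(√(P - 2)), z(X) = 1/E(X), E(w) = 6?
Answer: 7/2 ≈ 3.5000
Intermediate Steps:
z(X) = ⅙ (z(X) = 1/6 = ⅙)
r(P) = ⅙
(237 + (87 - 303))*r(t) = (237 + (87 - 303))*(⅙) = (237 - 216)*(⅙) = 21*(⅙) = 7/2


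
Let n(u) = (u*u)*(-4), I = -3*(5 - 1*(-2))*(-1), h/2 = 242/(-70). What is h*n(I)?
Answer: 60984/5 ≈ 12197.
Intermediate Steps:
h = -242/35 (h = 2*(242/(-70)) = 2*(242*(-1/70)) = 2*(-121/35) = -242/35 ≈ -6.9143)
I = 21 (I = -3*(5 + 2)*(-1) = -3*7*(-1) = -21*(-1) = 21)
n(u) = -4*u**2 (n(u) = u**2*(-4) = -4*u**2)
h*n(I) = -(-968)*21**2/35 = -(-968)*441/35 = -242/35*(-1764) = 60984/5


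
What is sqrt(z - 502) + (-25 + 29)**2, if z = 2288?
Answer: 16 + sqrt(1786) ≈ 58.261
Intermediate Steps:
sqrt(z - 502) + (-25 + 29)**2 = sqrt(2288 - 502) + (-25 + 29)**2 = sqrt(1786) + 4**2 = sqrt(1786) + 16 = 16 + sqrt(1786)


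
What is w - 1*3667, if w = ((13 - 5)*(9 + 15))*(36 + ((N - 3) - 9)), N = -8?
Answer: -595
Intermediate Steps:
w = 3072 (w = ((13 - 5)*(9 + 15))*(36 + ((-8 - 3) - 9)) = (8*24)*(36 + (-11 - 9)) = 192*(36 - 20) = 192*16 = 3072)
w - 1*3667 = 3072 - 1*3667 = 3072 - 3667 = -595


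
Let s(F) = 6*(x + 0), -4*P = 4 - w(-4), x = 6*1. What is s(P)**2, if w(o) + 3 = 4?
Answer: 1296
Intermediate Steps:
w(o) = 1 (w(o) = -3 + 4 = 1)
x = 6
P = -3/4 (P = -(4 - 1*1)/4 = -(4 - 1)/4 = -1/4*3 = -3/4 ≈ -0.75000)
s(F) = 36 (s(F) = 6*(6 + 0) = 6*6 = 36)
s(P)**2 = 36**2 = 1296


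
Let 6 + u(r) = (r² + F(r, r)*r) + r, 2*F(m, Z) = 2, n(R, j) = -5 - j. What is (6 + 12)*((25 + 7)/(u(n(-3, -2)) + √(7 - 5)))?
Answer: -1728/7 - 576*√2/7 ≈ -363.23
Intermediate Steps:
F(m, Z) = 1 (F(m, Z) = (½)*2 = 1)
u(r) = -6 + r² + 2*r (u(r) = -6 + ((r² + 1*r) + r) = -6 + ((r² + r) + r) = -6 + ((r + r²) + r) = -6 + (r² + 2*r) = -6 + r² + 2*r)
(6 + 12)*((25 + 7)/(u(n(-3, -2)) + √(7 - 5))) = (6 + 12)*((25 + 7)/((-6 + (-5 - 1*(-2))² + 2*(-5 - 1*(-2))) + √(7 - 5))) = 18*(32/((-6 + (-5 + 2)² + 2*(-5 + 2)) + √2)) = 18*(32/((-6 + (-3)² + 2*(-3)) + √2)) = 18*(32/((-6 + 9 - 6) + √2)) = 18*(32/(-3 + √2)) = 576/(-3 + √2)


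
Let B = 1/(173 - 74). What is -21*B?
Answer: -7/33 ≈ -0.21212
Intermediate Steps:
B = 1/99 ≈ 0.010101
-21*B = -21*1/99 = -7/33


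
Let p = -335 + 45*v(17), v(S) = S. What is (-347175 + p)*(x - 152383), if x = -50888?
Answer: 70483202895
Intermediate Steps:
p = 430 (p = -335 + 45*17 = -335 + 765 = 430)
(-347175 + p)*(x - 152383) = (-347175 + 430)*(-50888 - 152383) = -346745*(-203271) = 70483202895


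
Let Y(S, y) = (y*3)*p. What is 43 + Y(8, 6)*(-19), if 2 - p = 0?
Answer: -641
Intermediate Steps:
p = 2 (p = 2 - 1*0 = 2 + 0 = 2)
Y(S, y) = 6*y (Y(S, y) = (y*3)*2 = (3*y)*2 = 6*y)
43 + Y(8, 6)*(-19) = 43 + (6*6)*(-19) = 43 + 36*(-19) = 43 - 684 = -641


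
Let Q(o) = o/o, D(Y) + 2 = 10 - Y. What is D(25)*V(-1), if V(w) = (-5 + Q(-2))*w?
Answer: -68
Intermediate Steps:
D(Y) = 8 - Y (D(Y) = -2 + (10 - Y) = 8 - Y)
Q(o) = 1
V(w) = -4*w (V(w) = (-5 + 1)*w = -4*w)
D(25)*V(-1) = (8 - 1*25)*(-4*(-1)) = (8 - 25)*4 = -17*4 = -68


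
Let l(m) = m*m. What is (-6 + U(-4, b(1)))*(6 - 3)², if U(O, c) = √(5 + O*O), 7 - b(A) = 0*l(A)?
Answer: -54 + 9*√21 ≈ -12.757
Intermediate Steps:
l(m) = m²
b(A) = 7 (b(A) = 7 - 0*A² = 7 - 1*0 = 7 + 0 = 7)
U(O, c) = √(5 + O²)
(-6 + U(-4, b(1)))*(6 - 3)² = (-6 + √(5 + (-4)²))*(6 - 3)² = (-6 + √(5 + 16))*3² = (-6 + √21)*9 = -54 + 9*√21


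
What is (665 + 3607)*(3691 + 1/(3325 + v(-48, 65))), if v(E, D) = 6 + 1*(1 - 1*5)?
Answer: 17486660192/1109 ≈ 1.5768e+7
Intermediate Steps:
v(E, D) = 2 (v(E, D) = 6 + 1*(1 - 5) = 6 + 1*(-4) = 6 - 4 = 2)
(665 + 3607)*(3691 + 1/(3325 + v(-48, 65))) = (665 + 3607)*(3691 + 1/(3325 + 2)) = 4272*(3691 + 1/3327) = 4272*(12279958/3327) = 17486660192/1109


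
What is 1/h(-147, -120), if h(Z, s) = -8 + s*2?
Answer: -1/248 ≈ -0.0040323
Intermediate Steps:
h(Z, s) = -8 + 2*s
1/h(-147, -120) = 1/(-8 + 2*(-120)) = 1/(-8 - 240) = 1/(-248) = -1/248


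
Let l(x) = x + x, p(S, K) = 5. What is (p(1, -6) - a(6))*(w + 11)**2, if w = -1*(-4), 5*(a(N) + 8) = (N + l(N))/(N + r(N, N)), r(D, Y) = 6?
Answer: 5715/2 ≈ 2857.5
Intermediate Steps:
l(x) = 2*x
a(N) = -8 + 3*N/(5*(6 + N)) (a(N) = -8 + ((N + 2*N)/(N + 6))/5 = -8 + ((3*N)/(6 + N))/5 = -8 + (3*N/(6 + N))/5 = -8 + 3*N/(5*(6 + N)))
w = 4
(p(1, -6) - a(6))*(w + 11)**2 = (5 - (-240 - 37*6)/(5*(6 + 6)))*(4 + 11)**2 = (5 - (-240 - 222)/(5*12))*15**2 = (5 - (-462)/(5*12))*225 = (5 - 1*(-77/10))*225 = (5 + 77/10)*225 = (127/10)*225 = 5715/2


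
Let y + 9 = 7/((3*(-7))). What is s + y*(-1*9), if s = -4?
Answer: 80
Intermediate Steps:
y = -28/3 (y = -9 + 7/((3*(-7))) = -9 + 7/(-21) = -9 + 7*(-1/21) = -9 - 1/3 = -28/3 ≈ -9.3333)
s + y*(-1*9) = -4 - (-28)*9/3 = -4 - 28/3*(-9) = -4 + 84 = 80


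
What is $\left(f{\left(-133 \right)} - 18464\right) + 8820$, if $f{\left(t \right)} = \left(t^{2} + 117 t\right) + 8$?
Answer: $-7508$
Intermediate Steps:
$f{\left(t \right)} = 8 + t^{2} + 117 t$
$\left(f{\left(-133 \right)} - 18464\right) + 8820 = \left(\left(8 + \left(-133\right)^{2} + 117 \left(-133\right)\right) - 18464\right) + 8820 = \left(\left(8 + 17689 - 15561\right) - 18464\right) + 8820 = \left(2136 - 18464\right) + 8820 = -16328 + 8820 = -7508$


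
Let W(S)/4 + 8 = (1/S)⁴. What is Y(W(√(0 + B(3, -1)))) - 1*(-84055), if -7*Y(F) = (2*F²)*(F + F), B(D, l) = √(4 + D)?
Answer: 244408055/2401 ≈ 1.0179e+5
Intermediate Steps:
W(S) = -32 + 4/S⁴ (W(S) = -32 + 4*(1/S)⁴ = -32 + 4/S⁴)
Y(F) = -4*F³/7 (Y(F) = -2*F²*(F + F)/7 = -2*F²*2*F/7 = -4*F³/7)
Y(W(√(0 + B(3, -1)))) - 1*(-84055) = -4*(-32 + 4/(√(0 + √(4 + 3)))⁴)³/7 - 1*(-84055) = -4*(-32 + 4/(√(0 + √7))⁴)³/7 + 84055 = -4*(-32 + 4/(√(√7))⁴)³/7 + 84055 = -4*(-32 + 4/(7^(¼))⁴)³/7 + 84055 = -4*(-32 + 4*(⅐))³/7 + 84055 = -4*(-32 + 4/7)³/7 + 84055 = -4*(-220/7)³/7 + 84055 = -4/7*(-10648000/343) + 84055 = 42592000/2401 + 84055 = 244408055/2401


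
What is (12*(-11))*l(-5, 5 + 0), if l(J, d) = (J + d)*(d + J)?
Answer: 0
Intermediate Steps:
l(J, d) = (J + d)² (l(J, d) = (J + d)*(J + d) = (J + d)²)
(12*(-11))*l(-5, 5 + 0) = (12*(-11))*(-5 + (5 + 0))² = -132*(-5 + 5)² = -132*0² = -132*0 = 0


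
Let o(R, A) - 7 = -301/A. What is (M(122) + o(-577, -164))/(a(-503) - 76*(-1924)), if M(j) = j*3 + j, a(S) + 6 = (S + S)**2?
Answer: 81481/189953656 ≈ 0.00042895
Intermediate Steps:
o(R, A) = 7 - 301/A
a(S) = -6 + 4*S**2 (a(S) = -6 + (S + S)**2 = -6 + (2*S)**2 = -6 + 4*S**2)
M(j) = 4*j (M(j) = 3*j + j = 4*j)
(M(122) + o(-577, -164))/(a(-503) - 76*(-1924)) = (4*122 + (7 - 301/(-164)))/((-6 + 4*(-503)**2) - 76*(-1924)) = (488 + (7 - 301*(-1/164)))/((-6 + 4*253009) + 146224) = (488 + (7 + 301/164))/((-6 + 1012036) + 146224) = (488 + 1449/164)/(1012030 + 146224) = (81481/164)/1158254 = (81481/164)*(1/1158254) = 81481/189953656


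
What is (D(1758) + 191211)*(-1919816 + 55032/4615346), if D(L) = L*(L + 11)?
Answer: -14624945750422085676/2307673 ≈ -6.3375e+12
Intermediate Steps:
D(L) = L*(11 + L)
(D(1758) + 191211)*(-1919816 + 55032/4615346) = (1758*(11 + 1758) + 191211)*(-1919816 + 55032/4615346) = (1758*1769 + 191211)*(-1919816 + 55032*(1/4615346)) = (3109902 + 191211)*(-1919816 + 27516/2307673) = 3301113*(-4430307520652/2307673) = -14624945750422085676/2307673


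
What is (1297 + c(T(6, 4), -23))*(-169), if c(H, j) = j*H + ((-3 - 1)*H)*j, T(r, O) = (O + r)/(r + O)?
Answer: -230854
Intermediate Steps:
T(r, O) = 1 (T(r, O) = (O + r)/(O + r) = 1)
c(H, j) = -3*H*j (c(H, j) = H*j + (-4*H)*j = H*j - 4*H*j = -3*H*j)
(1297 + c(T(6, 4), -23))*(-169) = (1297 - 3*1*(-23))*(-169) = (1297 + 69)*(-169) = 1366*(-169) = -230854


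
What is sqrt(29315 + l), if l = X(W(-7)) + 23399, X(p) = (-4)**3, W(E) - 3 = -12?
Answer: 45*sqrt(26) ≈ 229.46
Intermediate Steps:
W(E) = -9 (W(E) = 3 - 12 = -9)
X(p) = -64
l = 23335 (l = -64 + 23399 = 23335)
sqrt(29315 + l) = sqrt(29315 + 23335) = sqrt(52650) = 45*sqrt(26)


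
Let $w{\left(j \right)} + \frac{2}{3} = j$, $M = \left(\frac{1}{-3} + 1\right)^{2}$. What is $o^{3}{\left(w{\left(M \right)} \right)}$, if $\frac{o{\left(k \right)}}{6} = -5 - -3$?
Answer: $-1728$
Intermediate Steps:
$M = \frac{4}{9}$ ($M = \left(- \frac{1}{3} + 1\right)^{2} = \left(\frac{2}{3}\right)^{2} = \frac{4}{9} \approx 0.44444$)
$w{\left(j \right)} = - \frac{2}{3} + j$
$o{\left(k \right)} = -12$ ($o{\left(k \right)} = 6 \left(-5 - -3\right) = 6 \left(-5 + 3\right) = 6 \left(-2\right) = -12$)
$o^{3}{\left(w{\left(M \right)} \right)} = \left(-12\right)^{3} = -1728$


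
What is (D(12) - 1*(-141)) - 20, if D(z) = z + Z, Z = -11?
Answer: 122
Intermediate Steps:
D(z) = -11 + z (D(z) = z - 11 = -11 + z)
(D(12) - 1*(-141)) - 20 = ((-11 + 12) - 1*(-141)) - 20 = (1 + 141) - 20 = 142 - 20 = 122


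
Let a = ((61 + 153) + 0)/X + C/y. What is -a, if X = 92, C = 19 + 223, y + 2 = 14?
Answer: -1552/69 ≈ -22.493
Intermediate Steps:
y = 12 (y = -2 + 14 = 12)
C = 242
a = 1552/69 (a = ((61 + 153) + 0)/92 + 242/12 = (214 + 0)*(1/92) + 242*(1/12) = 214*(1/92) + 121/6 = 107/46 + 121/6 = 1552/69 ≈ 22.493)
-a = -1*1552/69 = -1552/69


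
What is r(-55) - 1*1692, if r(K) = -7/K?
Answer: -93053/55 ≈ -1691.9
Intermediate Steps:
r(-55) - 1*1692 = -7/(-55) - 1*1692 = -7*(-1/55) - 1692 = 7/55 - 1692 = -93053/55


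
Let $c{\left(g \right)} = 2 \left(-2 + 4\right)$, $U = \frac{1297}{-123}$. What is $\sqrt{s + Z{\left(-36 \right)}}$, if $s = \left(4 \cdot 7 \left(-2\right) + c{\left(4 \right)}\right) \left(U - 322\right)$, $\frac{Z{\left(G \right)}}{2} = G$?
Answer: $\frac{10 \sqrt{2605263}}{123} \approx 131.23$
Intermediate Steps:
$U = - \frac{1297}{123}$ ($U = 1297 \left(- \frac{1}{123}\right) = - \frac{1297}{123} \approx -10.545$)
$c{\left(g \right)} = 4$ ($c{\left(g \right)} = 2 \cdot 2 = 4$)
$Z{\left(G \right)} = 2 G$
$s = \frac{2126956}{123}$ ($s = \left(4 \cdot 7 \left(-2\right) + 4\right) \left(- \frac{1297}{123} - 322\right) = \left(28 \left(-2\right) + 4\right) \left(- \frac{40903}{123}\right) = \left(-56 + 4\right) \left(- \frac{40903}{123}\right) = \left(-52\right) \left(- \frac{40903}{123}\right) = \frac{2126956}{123} \approx 17292.0$)
$\sqrt{s + Z{\left(-36 \right)}} = \sqrt{\frac{2126956}{123} + 2 \left(-36\right)} = \sqrt{\frac{2126956}{123} - 72} = \sqrt{\frac{2118100}{123}} = \frac{10 \sqrt{2605263}}{123}$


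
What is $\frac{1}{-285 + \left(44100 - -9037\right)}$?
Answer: $\frac{1}{52852} \approx 1.8921 \cdot 10^{-5}$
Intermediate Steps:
$\frac{1}{-285 + \left(44100 - -9037\right)} = \frac{1}{-285 + \left(44100 + 9037\right)} = \frac{1}{-285 + 53137} = \frac{1}{52852}$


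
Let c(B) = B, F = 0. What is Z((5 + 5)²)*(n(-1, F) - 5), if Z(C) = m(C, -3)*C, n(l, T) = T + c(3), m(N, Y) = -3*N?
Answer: 60000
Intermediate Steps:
n(l, T) = 3 + T (n(l, T) = T + 3 = 3 + T)
Z(C) = -3*C² (Z(C) = (-3*C)*C = -3*C²)
Z((5 + 5)²)*(n(-1, F) - 5) = (-3*(5 + 5)⁴)*((3 + 0) - 5) = (-3*(10²)²)*(3 - 5) = -3*100²*(-2) = -3*10000*(-2) = -30000*(-2) = 60000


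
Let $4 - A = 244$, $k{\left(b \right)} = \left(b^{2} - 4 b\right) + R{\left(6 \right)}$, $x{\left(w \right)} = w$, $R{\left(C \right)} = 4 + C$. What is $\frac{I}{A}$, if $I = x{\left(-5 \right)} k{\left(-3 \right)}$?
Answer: $\frac{31}{48} \approx 0.64583$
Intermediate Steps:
$k{\left(b \right)} = 10 + b^{2} - 4 b$ ($k{\left(b \right)} = \left(b^{2} - 4 b\right) + \left(4 + 6\right) = \left(b^{2} - 4 b\right) + 10 = 10 + b^{2} - 4 b$)
$A = -240$ ($A = 4 - 244 = -240$)
$I = -155$ ($I = - 5 \left(10 + \left(-3\right)^{2} - -12\right) = - 5 \left(10 + 9 + 12\right) = \left(-5\right) 31 = -155$)
$\frac{I}{A} = - \frac{155}{-240} = \left(-155\right) \left(- \frac{1}{240}\right) = \frac{31}{48}$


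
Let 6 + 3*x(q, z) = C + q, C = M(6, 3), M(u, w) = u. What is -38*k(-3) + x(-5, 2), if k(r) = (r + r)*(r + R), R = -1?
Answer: -2741/3 ≈ -913.67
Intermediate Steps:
C = 6
k(r) = 2*r*(-1 + r) (k(r) = (r + r)*(r - 1) = (2*r)*(-1 + r) = 2*r*(-1 + r))
x(q, z) = q/3 (x(q, z) = -2 + (6 + q)/3 = -2 + (2 + q/3) = q/3)
-38*k(-3) + x(-5, 2) = -76*(-3)*(-1 - 3) + (1/3)*(-5) = -76*(-3)*(-4) - 5/3 = -38*24 - 5/3 = -912 - 5/3 = -2741/3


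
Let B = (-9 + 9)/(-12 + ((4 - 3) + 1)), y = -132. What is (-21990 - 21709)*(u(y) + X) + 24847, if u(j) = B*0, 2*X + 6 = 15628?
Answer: -341308042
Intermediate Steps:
X = 7811 (X = -3 + (½)*15628 = -3 + 7814 = 7811)
B = 0 (B = 0/(-12 + (1 + 1)) = 0/(-12 + 2) = 0/(-10) = 0*(-⅒) = 0)
u(j) = 0 (u(j) = 0*0 = 0)
(-21990 - 21709)*(u(y) + X) + 24847 = (-21990 - 21709)*(0 + 7811) + 24847 = -43699*7811 + 24847 = -341332889 + 24847 = -341308042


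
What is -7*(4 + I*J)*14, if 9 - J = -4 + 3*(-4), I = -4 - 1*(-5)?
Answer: -2842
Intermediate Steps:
I = 1 (I = -4 + 5 = 1)
J = 25 (J = 9 - (-4 + 3*(-4)) = 9 - (-4 - 12) = 9 - 1*(-16) = 9 + 16 = 25)
-7*(4 + I*J)*14 = -7*(4 + 1*25)*14 = -7*(4 + 25)*14 = -7*29*14 = -203*14 = -2842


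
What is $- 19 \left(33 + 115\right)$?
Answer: $-2812$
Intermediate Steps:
$- 19 \left(33 + 115\right) = \left(-19\right) 148 = -2812$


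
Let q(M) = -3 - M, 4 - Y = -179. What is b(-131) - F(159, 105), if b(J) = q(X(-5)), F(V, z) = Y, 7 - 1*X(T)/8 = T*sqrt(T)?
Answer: -242 - 40*I*sqrt(5) ≈ -242.0 - 89.443*I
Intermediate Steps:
Y = 183 (Y = 4 - 1*(-179) = 4 + 179 = 183)
X(T) = 56 - 8*T**(3/2) (X(T) = 56 - 8*T*sqrt(T) = 56 - 8*T**(3/2))
F(V, z) = 183
b(J) = -59 - 40*I*sqrt(5) (b(J) = -3 - (56 - (-40)*I*sqrt(5)) = -3 - (56 + 40*I*sqrt(5)) = -3 + (-56 - 40*I*sqrt(5)) = -59 - 40*I*sqrt(5))
b(-131) - F(159, 105) = (-59 - 40*I*sqrt(5)) - 1*183 = (-59 - 40*I*sqrt(5)) - 183 = -242 - 40*I*sqrt(5)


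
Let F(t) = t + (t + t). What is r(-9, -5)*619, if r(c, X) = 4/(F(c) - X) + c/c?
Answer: 5571/11 ≈ 506.45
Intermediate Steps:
F(t) = 3*t (F(t) = t + 2*t = 3*t)
r(c, X) = 1 + 4/(-X + 3*c) (r(c, X) = 4/(3*c - X) + c/c = 4/(-X + 3*c) + 1 = 1 + 4/(-X + 3*c))
r(-9, -5)*619 = ((-4 - 5 - 3*(-9))/(-5 - 3*(-9)))*619 = ((-4 - 5 + 27)/(-5 + 27))*619 = (18/22)*619 = ((1/22)*18)*619 = (9/11)*619 = 5571/11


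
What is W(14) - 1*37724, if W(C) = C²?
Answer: -37528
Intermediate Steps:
W(14) - 1*37724 = 14² - 1*37724 = 196 - 37724 = -37528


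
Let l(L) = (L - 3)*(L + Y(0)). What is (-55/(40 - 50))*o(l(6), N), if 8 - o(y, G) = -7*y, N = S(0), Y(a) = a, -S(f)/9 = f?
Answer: 737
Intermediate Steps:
S(f) = -9*f
N = 0 (N = -9*0 = 0)
l(L) = L*(-3 + L) (l(L) = (L - 3)*(L + 0) = (-3 + L)*L = L*(-3 + L))
o(y, G) = 8 + 7*y (o(y, G) = 8 - (-7)*y = 8 + 7*y)
(-55/(40 - 50))*o(l(6), N) = (-55/(40 - 50))*(8 + 7*(6*(-3 + 6))) = (-55/(-10))*(8 + 7*(6*3)) = (-1/10*(-55))*(8 + 7*18) = 11*(8 + 126)/2 = (11/2)*134 = 737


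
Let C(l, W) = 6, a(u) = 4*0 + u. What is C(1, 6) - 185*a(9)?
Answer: -1659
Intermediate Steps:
a(u) = u (a(u) = 0 + u = u)
C(1, 6) - 185*a(9) = 6 - 185*9 = 6 - 1665 = -1659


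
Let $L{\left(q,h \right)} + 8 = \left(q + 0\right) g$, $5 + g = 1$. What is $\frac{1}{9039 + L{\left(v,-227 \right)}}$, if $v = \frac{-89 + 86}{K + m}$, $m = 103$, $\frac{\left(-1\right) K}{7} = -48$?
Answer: $\frac{439}{3964621} \approx 0.00011073$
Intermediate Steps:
$g = -4$ ($g = -5 + 1 = -4$)
$K = 336$ ($K = \left(-7\right) \left(-48\right) = 336$)
$v = - \frac{3}{439}$ ($v = \frac{-89 + 86}{336 + 103} = - \frac{3}{439} \approx -0.0068337$)
$L{\left(q,h \right)} = -8 - 4 q$ ($L{\left(q,h \right)} = -8 + \left(q + 0\right) \left(-4\right) = -8 + q \left(-4\right) = -8 - 4 q$)
$\frac{1}{9039 + L{\left(v,-227 \right)}} = \frac{1}{9039 - \frac{3500}{439}} = \frac{1}{\frac{3964621}{439}} = \frac{439}{3964621}$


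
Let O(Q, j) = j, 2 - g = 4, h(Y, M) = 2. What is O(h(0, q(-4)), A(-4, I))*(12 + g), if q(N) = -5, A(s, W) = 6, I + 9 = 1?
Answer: 60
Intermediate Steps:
I = -8 (I = -9 + 1 = -8)
g = -2 (g = 2 - 1*4 = 2 - 4 = -2)
O(h(0, q(-4)), A(-4, I))*(12 + g) = 6*(12 - 2) = 6*10 = 60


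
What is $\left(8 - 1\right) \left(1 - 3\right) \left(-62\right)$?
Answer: $868$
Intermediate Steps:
$\left(8 - 1\right) \left(1 - 3\right) \left(-62\right) = 7 \left(-2\right) \left(-62\right) = \left(-14\right) \left(-62\right) = 868$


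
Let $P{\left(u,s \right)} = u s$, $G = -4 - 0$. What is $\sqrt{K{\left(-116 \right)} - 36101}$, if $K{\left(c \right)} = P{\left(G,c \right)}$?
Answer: $i \sqrt{35637} \approx 188.78 i$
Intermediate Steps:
$G = -4$ ($G = -4 + 0 = -4$)
$P{\left(u,s \right)} = s u$
$K{\left(c \right)} = - 4 c$ ($K{\left(c \right)} = c \left(-4\right) = - 4 c$)
$\sqrt{K{\left(-116 \right)} - 36101} = \sqrt{\left(-4\right) \left(-116\right) - 36101} = \sqrt{464 - 36101} = \sqrt{-35637} = i \sqrt{35637}$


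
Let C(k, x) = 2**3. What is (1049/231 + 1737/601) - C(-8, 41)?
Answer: -78952/138831 ≈ -0.56869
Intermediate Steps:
C(k, x) = 8
(1049/231 + 1737/601) - C(-8, 41) = (1049/231 + 1737/601) - 1*8 = (1049*(1/231) + 1737*(1/601)) - 8 = (1049/231 + 1737/601) - 8 = 1031696/138831 - 8 = -78952/138831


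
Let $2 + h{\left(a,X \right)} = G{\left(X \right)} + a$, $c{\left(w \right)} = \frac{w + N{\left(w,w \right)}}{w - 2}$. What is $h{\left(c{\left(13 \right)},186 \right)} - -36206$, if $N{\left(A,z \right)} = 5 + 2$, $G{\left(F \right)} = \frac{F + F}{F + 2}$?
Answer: $\frac{18719431}{517} \approx 36208.0$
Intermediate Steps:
$G{\left(F \right)} = \frac{2 F}{2 + F}$
$N{\left(A,z \right)} = 7$
$c{\left(w \right)} = \frac{7 + w}{-2 + w}$ ($c{\left(w \right)} = \frac{w + 7}{w - 2} = \frac{7 + w}{-2 + w}$)
$h{\left(a,X \right)} = -2 + a + \frac{2 X}{2 + X}$ ($h{\left(a,X \right)} = -2 + \left(\frac{2 X}{2 + X} + a\right) = -2 + \left(a + \frac{2 X}{2 + X}\right) = -2 + a + \frac{2 X}{2 + X}$)
$h{\left(c{\left(13 \right)},186 \right)} - -36206 = \frac{-4 + 2 \frac{7 + 13}{-2 + 13} + 186 \frac{7 + 13}{-2 + 13}}{2 + 186} - -36206 = \frac{-4 + 2 \cdot \frac{1}{11} \cdot 20 + 186 \cdot \frac{1}{11} \cdot 20}{188} + 36206 = \frac{-4 + 2 \cdot \frac{20}{11} + 186 \cdot \frac{20}{11}}{188} + 36206 = \frac{-4 + \frac{40}{11} + \frac{3720}{11}}{188} + 36206 = \frac{1}{188} \cdot \frac{3716}{11} + 36206 = \frac{929}{517} + 36206 = \frac{18719431}{517}$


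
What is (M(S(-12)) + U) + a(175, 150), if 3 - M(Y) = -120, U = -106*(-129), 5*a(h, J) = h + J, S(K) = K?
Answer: 13862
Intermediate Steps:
a(h, J) = J/5 + h/5 (a(h, J) = (h + J)/5 = (J + h)/5 = J/5 + h/5)
U = 13674
M(Y) = 123 (M(Y) = 3 - 1*(-120) = 3 + 120 = 123)
(M(S(-12)) + U) + a(175, 150) = (123 + 13674) + ((1/5)*150 + (1/5)*175) = 13797 + (30 + 35) = 13797 + 65 = 13862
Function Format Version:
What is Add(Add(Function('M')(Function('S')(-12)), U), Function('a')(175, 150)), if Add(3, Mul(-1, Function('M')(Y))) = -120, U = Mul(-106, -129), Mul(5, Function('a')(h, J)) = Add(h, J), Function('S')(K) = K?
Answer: 13862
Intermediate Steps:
Function('a')(h, J) = Add(Mul(Rational(1, 5), J), Mul(Rational(1, 5), h)) (Function('a')(h, J) = Mul(Rational(1, 5), Add(h, J)) = Mul(Rational(1, 5), Add(J, h)) = Add(Mul(Rational(1, 5), J), Mul(Rational(1, 5), h)))
U = 13674
Function('M')(Y) = 123 (Function('M')(Y) = Add(3, Mul(-1, -120)) = Add(3, 120) = 123)
Add(Add(Function('M')(Function('S')(-12)), U), Function('a')(175, 150)) = Add(Add(123, 13674), Add(Mul(Rational(1, 5), 150), Mul(Rational(1, 5), 175))) = Add(13797, Add(30, 35)) = Add(13797, 65) = 13862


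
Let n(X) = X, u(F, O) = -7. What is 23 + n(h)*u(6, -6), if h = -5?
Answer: 58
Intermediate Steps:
23 + n(h)*u(6, -6) = 23 - 5*(-7) = 23 + 35 = 58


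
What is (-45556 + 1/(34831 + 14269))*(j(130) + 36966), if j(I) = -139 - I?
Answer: -82083834884503/49100 ≈ -1.6718e+9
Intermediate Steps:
(-45556 + 1/(34831 + 14269))*(j(130) + 36966) = (-45556 + 1/(34831 + 14269))*((-139 - 1*130) + 36966) = (-45556 + 1/49100)*((-139 - 130) + 36966) = (-45556 + 1/49100)*(-269 + 36966) = -2236799599/49100*36697 = -82083834884503/49100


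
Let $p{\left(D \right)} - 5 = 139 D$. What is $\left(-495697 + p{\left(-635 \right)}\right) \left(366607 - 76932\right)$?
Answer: $-169157743975$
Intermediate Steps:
$p{\left(D \right)} = 5 + 139 D$
$\left(-495697 + p{\left(-635 \right)}\right) \left(366607 - 76932\right) = \left(-495697 + \left(5 + 139 \left(-635\right)\right)\right) \left(366607 - 76932\right) = \left(-495697 + \left(5 - 88265\right)\right) 289675 = \left(-495697 - 88260\right) 289675 = \left(-583957\right) 289675 = -169157743975$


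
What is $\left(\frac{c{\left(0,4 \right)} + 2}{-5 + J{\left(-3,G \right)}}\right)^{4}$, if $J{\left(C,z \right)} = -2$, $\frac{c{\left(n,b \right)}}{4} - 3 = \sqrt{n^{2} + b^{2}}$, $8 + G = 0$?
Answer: $\frac{810000}{2401} \approx 337.36$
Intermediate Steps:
$G = -8$ ($G = -8 + 0 = -8$)
$c{\left(n,b \right)} = 12 + 4 \sqrt{b^{2} + n^{2}}$ ($c{\left(n,b \right)} = 12 + 4 \sqrt{n^{2} + b^{2}} = 12 + 4 \sqrt{b^{2} + n^{2}}$)
$\left(\frac{c{\left(0,4 \right)} + 2}{-5 + J{\left(-3,G \right)}}\right)^{4} = \left(\frac{\left(12 + 4 \sqrt{4^{2} + 0^{2}}\right) + 2}{-5 - 2}\right)^{4} = \left(\frac{\left(12 + 4 \sqrt{16 + 0}\right) + 2}{-7}\right)^{4} = \left(\left(\left(12 + 4 \sqrt{16}\right) + 2\right) \left(- \frac{1}{7}\right)\right)^{4} = \left(\left(\left(12 + 4 \cdot 4\right) + 2\right) \left(- \frac{1}{7}\right)\right)^{4} = \left(\left(\left(12 + 16\right) + 2\right) \left(- \frac{1}{7}\right)\right)^{4} = \left(\left(28 + 2\right) \left(- \frac{1}{7}\right)\right)^{4} = \left(30 \left(- \frac{1}{7}\right)\right)^{4} = \left(- \frac{30}{7}\right)^{4} = \frac{810000}{2401}$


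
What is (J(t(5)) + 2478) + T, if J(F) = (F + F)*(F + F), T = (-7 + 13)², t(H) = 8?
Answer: 2770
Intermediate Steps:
T = 36 (T = 6² = 36)
J(F) = 4*F² (J(F) = (2*F)*(2*F) = 4*F²)
(J(t(5)) + 2478) + T = (4*8² + 2478) + 36 = (4*64 + 2478) + 36 = (256 + 2478) + 36 = 2734 + 36 = 2770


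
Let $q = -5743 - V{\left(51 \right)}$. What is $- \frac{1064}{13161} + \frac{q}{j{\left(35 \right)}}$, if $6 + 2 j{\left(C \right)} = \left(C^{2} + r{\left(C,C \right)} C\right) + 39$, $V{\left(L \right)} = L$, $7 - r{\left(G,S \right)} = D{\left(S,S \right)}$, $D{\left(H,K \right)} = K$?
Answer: $- \frac{76402730}{1829379} \approx -41.764$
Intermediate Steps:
$r{\left(G,S \right)} = 7 - S$
$q = -5794$ ($q = -5743 - 51 = -5794$)
$j{\left(C \right)} = \frac{33}{2} + \frac{C^{2}}{2} + \frac{C \left(7 - C\right)}{2}$ ($j{\left(C \right)} = -3 + \frac{\left(C^{2} + \left(7 - C\right) C\right) + 39}{2} = -3 + \frac{\left(C^{2} + C \left(7 - C\right)\right) + 39}{2} = -3 + \frac{39 + C^{2} + C \left(7 - C\right)}{2} = -3 + \left(\frac{39}{2} + \frac{C^{2}}{2} + \frac{C \left(7 - C\right)}{2}\right) = \frac{33}{2} + \frac{C^{2}}{2} + \frac{C \left(7 - C\right)}{2}$)
$- \frac{1064}{13161} + \frac{q}{j{\left(35 \right)}} = - \frac{1064}{13161} - \frac{5794}{\frac{33}{2} + \frac{7}{2} \cdot 35} = \left(-1064\right) \frac{1}{13161} - \frac{5794}{\frac{33}{2} + \frac{245}{2}} = - \frac{1064}{13161} - \frac{5794}{139} = - \frac{76402730}{1829379}$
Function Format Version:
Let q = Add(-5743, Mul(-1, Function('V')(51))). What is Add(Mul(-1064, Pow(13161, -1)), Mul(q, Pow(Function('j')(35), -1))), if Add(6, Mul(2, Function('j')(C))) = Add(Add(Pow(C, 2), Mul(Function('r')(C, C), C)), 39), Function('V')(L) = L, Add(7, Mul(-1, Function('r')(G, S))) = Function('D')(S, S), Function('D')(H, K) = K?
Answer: Rational(-76402730, 1829379) ≈ -41.764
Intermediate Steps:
Function('r')(G, S) = Add(7, Mul(-1, S))
q = -5794 (q = Add(-5743, Mul(-1, 51)) = Add(-5743, -51) = -5794)
Function('j')(C) = Add(Rational(33, 2), Mul(Rational(1, 2), Pow(C, 2)), Mul(Rational(1, 2), C, Add(7, Mul(-1, C)))) (Function('j')(C) = Add(-3, Mul(Rational(1, 2), Add(Add(Pow(C, 2), Mul(Add(7, Mul(-1, C)), C)), 39))) = Add(-3, Mul(Rational(1, 2), Add(Add(Pow(C, 2), Mul(C, Add(7, Mul(-1, C)))), 39))) = Add(-3, Mul(Rational(1, 2), Add(39, Pow(C, 2), Mul(C, Add(7, Mul(-1, C)))))) = Add(-3, Add(Rational(39, 2), Mul(Rational(1, 2), Pow(C, 2)), Mul(Rational(1, 2), C, Add(7, Mul(-1, C))))) = Add(Rational(33, 2), Mul(Rational(1, 2), Pow(C, 2)), Mul(Rational(1, 2), C, Add(7, Mul(-1, C)))))
Add(Mul(-1064, Pow(13161, -1)), Mul(q, Pow(Function('j')(35), -1))) = Add(Mul(-1064, Pow(13161, -1)), Mul(-5794, Pow(Add(Rational(33, 2), Mul(Rational(7, 2), 35)), -1))) = Add(Mul(-1064, Rational(1, 13161)), Mul(-5794, Pow(Add(Rational(33, 2), Rational(245, 2)), -1))) = Add(Rational(-1064, 13161), Mul(-5794, Pow(139, -1))) = Add(Rational(-1064, 13161), Mul(-5794, Rational(1, 139))) = Add(Rational(-1064, 13161), Rational(-5794, 139)) = Rational(-76402730, 1829379)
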